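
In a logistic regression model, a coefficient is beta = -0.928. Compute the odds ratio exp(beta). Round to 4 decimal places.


exp(-0.928) = 0.3953.
So the odds ratio is 0.3953.

0.3953


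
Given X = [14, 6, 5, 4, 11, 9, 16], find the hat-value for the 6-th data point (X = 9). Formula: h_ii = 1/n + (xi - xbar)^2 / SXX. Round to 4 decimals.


Mean of X: xbar = 9.2857.
SXX = 127.4286.
For X = 9: h = 1/7 + (9 - 9.2857)^2/127.4286 = 0.1435.

0.1435


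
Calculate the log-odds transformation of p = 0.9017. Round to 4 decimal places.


The odds are p/(1-p) = 0.9017 / 0.0983 = 9.1729.
logit(p) = ln(9.1729) = 2.2163.

2.2163


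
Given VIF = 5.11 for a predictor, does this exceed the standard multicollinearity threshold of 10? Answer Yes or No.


Check: VIF = 5.11 vs threshold = 10.
Since 5.11 < 10, the answer is No.

No


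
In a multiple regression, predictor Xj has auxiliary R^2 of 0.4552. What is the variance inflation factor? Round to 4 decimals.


VIF = 1 / (1 - 0.4552).
= 1 / 0.5448 = 1.8355.

1.8355


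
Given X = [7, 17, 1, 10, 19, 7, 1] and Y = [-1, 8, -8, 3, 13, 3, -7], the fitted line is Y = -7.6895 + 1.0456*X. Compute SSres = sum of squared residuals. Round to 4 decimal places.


Compute predicted values, then residuals = yi - yhat_i.
Residuals: [-0.6297, -2.0857, -1.3561, 0.2335, 0.8231, 3.3703, -0.3561].
SSres = sum(residual^2) = 18.8034.

18.8034


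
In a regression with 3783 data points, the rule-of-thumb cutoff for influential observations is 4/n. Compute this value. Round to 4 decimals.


Cook's distance cutoff = 4/n = 4/3783.
= 0.0011.

0.0011


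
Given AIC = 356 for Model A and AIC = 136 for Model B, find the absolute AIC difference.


Compute |356 - 136| = 220.
Model B has the smaller AIC.

220


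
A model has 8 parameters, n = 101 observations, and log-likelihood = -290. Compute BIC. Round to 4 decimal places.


Compute k*ln(n) = 8*ln(101) = 8*4.615121 = 36.920968.
Then -2*loglik = 580.
BIC = 36.920968 + 580 = 616.920968, which rounds to 616.9210.

616.9210


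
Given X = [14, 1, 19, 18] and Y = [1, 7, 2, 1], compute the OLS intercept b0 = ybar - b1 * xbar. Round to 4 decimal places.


Compute b1 = -0.3204 from the OLS formula.
With xbar = 13.0000 and ybar = 2.7500, the intercept is:
b0 = 2.7500 - -0.3204 * 13.0000 = 6.9150.

6.9150


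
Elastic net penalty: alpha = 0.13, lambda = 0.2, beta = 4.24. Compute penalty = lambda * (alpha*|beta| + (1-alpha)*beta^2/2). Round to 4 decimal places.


L1 component = 0.13 * |4.24| = 0.5512.
L2 component = 0.87 * 4.24^2 / 2 = 7.8203.
Penalty = 0.2 * (0.5512 + 7.8203) = 0.2 * 8.3715 = 1.6743.

1.6743


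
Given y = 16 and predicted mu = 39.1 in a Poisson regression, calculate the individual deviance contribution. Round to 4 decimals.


y/mu = 16/39.1 = 0.409207 (approx.), and ln(16/39.1) = -0.893534.
y * ln(y/mu) = 16 * -0.893534 = -14.296544.
y - mu = -23.1.
D = 2 * (-14.296544 - -23.1) = 17.606912, which rounds to 17.6069.

17.6069


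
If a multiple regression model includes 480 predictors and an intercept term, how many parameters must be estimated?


Each predictor gets one coefficient, plus one intercept.
Total parameters = 480 + 1 = 481.

481


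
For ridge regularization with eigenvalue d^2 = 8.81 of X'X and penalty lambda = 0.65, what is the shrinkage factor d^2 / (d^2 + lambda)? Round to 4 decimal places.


Denominator = d^2 + lambda = 8.81 + 0.65 = 9.4600.
Shrinkage = 8.81 / 9.4600 = 0.9313.

0.9313


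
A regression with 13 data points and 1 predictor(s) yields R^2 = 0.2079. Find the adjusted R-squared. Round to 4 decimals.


Adjusted R^2 = 1 - (1 - R^2) * (n-1)/(n-p-1).
(1 - R^2) = 0.7921.
(n-1)/(n-p-1) = 12/11.
(1 - R^2) * (n-1) = 0.7921 * 12 = 9.5052.
Divide by (n-p-1): 9.5052 / 11 = 0.8641.
Adj R^2 = 1 - 0.8641 = 0.1359.

0.1359


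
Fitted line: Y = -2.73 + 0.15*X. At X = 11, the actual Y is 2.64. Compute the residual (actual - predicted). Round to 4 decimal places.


Compute yhat = -2.73 + (0.15)(11) = -1.0800.
Residual = actual - predicted = 2.64 - -1.0800 = 3.7200.

3.7200


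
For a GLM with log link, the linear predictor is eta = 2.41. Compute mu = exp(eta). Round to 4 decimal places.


Apply the inverse link:
mu = e^2.41 = 11.1340.

11.1340


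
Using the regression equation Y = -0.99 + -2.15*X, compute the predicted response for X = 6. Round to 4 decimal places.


Substitute X = 6 into the equation:
Y = -0.99 + -2.15 * 6 = -0.99 + -12.9000 = -13.8900.

-13.8900


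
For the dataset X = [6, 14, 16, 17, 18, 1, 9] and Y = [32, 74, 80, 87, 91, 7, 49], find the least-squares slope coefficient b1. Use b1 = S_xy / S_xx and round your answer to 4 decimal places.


Calculate xbar = 11.5714, ybar = 60.0000.
S_xx = 245.7143, S_xy = 1213.0000.
Using b1 = S_xy / S_xx = 1213.0000 / 245.7143, we get b1 = 4.9366.

4.9366


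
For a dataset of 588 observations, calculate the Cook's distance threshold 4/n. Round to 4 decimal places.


Using the rule of thumb:
Threshold = 4 / 588 = 0.0068.

0.0068


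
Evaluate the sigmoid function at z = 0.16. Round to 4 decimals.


First, exp(-0.1600) = 0.8521.
Then sigma(z) = 1/(1 + 0.8521) = 0.5399.

0.5399


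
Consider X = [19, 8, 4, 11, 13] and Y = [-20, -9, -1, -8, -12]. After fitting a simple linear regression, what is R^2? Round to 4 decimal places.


Fit the OLS line: b0 = 3.0952, b1 = -1.1905.
SSres = 11.4286.
SStot = 190.0000.
R^2 = 1 - 11.4286/190.0000 = 0.9398.

0.9398


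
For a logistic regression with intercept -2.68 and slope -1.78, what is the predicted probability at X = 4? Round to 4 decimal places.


Linear predictor: z = -2.68 + -1.78 * 4 = -9.8000.
P = 1/(1 + exp(9.8000)) = 1/(1 + 18033.7449) = 0.0001.

0.0001


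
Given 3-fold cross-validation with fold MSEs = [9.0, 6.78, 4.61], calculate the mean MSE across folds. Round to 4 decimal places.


Add all fold MSEs: 20.3900.
Divide by k = 3: 20.3900/3 = 6.7967.

6.7967


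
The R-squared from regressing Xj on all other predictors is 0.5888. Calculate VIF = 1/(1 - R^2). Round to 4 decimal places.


Denominator: 1 - 0.5888 = 0.4112.
VIF = 1 / 0.4112 = 2.4319.

2.4319


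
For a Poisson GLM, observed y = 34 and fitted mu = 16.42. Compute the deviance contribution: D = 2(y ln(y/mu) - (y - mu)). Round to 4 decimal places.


y/mu = 34/16.42 = 2.070646 (approx.), and ln(34/16.42) = 0.727860.
y * ln(y/mu) = 34 * 0.727860 = 24.747240.
y - mu = 17.58.
D = 2 * (24.747240 - 17.58) = 14.334480, which rounds to 14.3345.

14.3345


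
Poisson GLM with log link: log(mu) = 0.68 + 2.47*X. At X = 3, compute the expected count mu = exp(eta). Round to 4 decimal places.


eta = 0.68 + 2.47 * 3 = 8.0900.
mu = exp(8.0900) = 3261.6876.

3261.6876


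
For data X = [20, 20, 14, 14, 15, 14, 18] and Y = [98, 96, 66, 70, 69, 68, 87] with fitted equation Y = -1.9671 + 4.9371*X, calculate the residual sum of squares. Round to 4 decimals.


Predicted values from Y = -1.9671 + 4.9371*X.
Residuals: [1.2251, -0.7749, -1.1523, 2.8477, -3.0894, 0.8477, 0.0993].
SSres = 21.8114.

21.8114


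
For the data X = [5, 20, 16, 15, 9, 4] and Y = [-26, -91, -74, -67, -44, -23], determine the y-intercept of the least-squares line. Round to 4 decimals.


The slope is b1 = -4.2458.
Sample means are xbar = 11.5000 and ybar = -54.1667.
Intercept: b0 = -54.1667 - (-4.2458)(11.5000) = -5.3397.

-5.3397


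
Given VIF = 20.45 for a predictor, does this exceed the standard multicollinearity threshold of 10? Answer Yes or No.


Check: VIF = 20.45 vs threshold = 10.
Since 20.45 >= 10, the answer is Yes.

Yes


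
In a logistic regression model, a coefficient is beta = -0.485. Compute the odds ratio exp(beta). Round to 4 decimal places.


Odds ratio = exp(beta) = exp(-0.485).
= 0.6157.

0.6157


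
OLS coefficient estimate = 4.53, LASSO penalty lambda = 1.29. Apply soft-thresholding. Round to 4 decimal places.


Absolute value: |4.53| = 4.53.
Compare to lambda = 1.29.
Since |beta| > lambda, coefficient = sign(beta)*(|beta| - lambda) = 3.2400.

3.2400


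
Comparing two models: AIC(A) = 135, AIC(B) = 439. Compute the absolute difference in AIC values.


|AIC_A - AIC_B| = |135 - 439| = 304.
Model A is preferred (lower AIC).

304


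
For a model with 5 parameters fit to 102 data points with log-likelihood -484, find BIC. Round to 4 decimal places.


k * ln(n) = 5 * ln(102) = 5 * 4.624973 = 23.124865.
-2 * loglik = -2 * (-484) = 968.
BIC = 23.124865 + 968 = 991.124865, which rounds to 991.1249.

991.1249


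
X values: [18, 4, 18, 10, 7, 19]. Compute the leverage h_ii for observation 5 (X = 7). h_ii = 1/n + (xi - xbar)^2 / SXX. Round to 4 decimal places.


Mean of X: xbar = 12.6667.
SXX = 211.3333.
For X = 7: h = 1/6 + (7 - 12.6667)^2/211.3333 = 0.3186.

0.3186


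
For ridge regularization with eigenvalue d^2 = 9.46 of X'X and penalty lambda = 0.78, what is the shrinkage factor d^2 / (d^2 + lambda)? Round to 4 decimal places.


Denominator = d^2 + lambda = 9.46 + 0.78 = 10.2400.
Shrinkage = 9.46 / 10.2400 = 0.9238.

0.9238


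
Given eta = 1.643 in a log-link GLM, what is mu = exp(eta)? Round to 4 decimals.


Apply the inverse link:
mu = e^1.643 = 5.1707.

5.1707


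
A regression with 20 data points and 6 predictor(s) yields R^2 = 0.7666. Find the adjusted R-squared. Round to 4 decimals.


Plug in: Adj R^2 = 1 - (1 - 0.7666) * 19/13.
= 1 - 0.2334 * 19/13
= 1 - 4.4346 / 13
= 1 - 0.3411 = 0.6589.

0.6589


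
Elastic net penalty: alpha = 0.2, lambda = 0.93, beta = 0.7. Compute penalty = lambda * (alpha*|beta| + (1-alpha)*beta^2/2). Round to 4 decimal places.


alpha * |beta| = 0.2 * 0.7 = 0.1400.
(1-alpha) * beta^2/2 = 0.8 * 0.4900/2 = 0.1960.
Total = 0.93 * (0.1400 + 0.1960) = 0.3125.

0.3125


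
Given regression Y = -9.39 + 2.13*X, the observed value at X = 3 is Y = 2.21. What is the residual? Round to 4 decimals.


Compute yhat = -9.39 + (2.13)(3) = -3.0000.
Residual = actual - predicted = 2.21 - -3.0000 = 5.2100.

5.2100


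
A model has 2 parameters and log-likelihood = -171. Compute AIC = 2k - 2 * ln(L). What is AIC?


AIC = 2*2 - 2*(-171).
= 4 + 342 = 346.

346


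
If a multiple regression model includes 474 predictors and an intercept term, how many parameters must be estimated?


Each predictor gets one coefficient, plus one intercept.
Total parameters = 474 + 1 = 475.

475


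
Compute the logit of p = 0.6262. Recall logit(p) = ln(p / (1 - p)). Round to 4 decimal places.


1 - p = 0.3738.
p/(1-p) = 1.6752.
logit = ln(1.6752) = 0.5159.

0.5159


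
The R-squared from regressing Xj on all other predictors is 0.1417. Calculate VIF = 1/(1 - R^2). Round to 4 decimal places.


Using VIF = 1/(1 - R^2_j):
1 - 0.1417 = 0.8583.
VIF = 1.1651.

1.1651


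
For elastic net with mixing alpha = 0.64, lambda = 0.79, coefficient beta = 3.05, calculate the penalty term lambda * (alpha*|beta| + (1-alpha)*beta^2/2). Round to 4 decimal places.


alpha * |beta| = 0.64 * 3.05 = 1.9520.
(1-alpha) * beta^2/2 = 0.36 * 9.3025/2 = 1.6745.
Total = 0.79 * (1.9520 + 1.6745) = 2.8649.

2.8649


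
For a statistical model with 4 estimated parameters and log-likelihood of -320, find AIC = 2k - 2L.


AIC = 2*4 - 2*(-320).
= 8 + 640 = 648.

648


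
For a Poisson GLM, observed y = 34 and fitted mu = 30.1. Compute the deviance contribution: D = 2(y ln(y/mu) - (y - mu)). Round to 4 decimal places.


First: ln(34/30.1) = 0.121835.
Then: 34 * 0.121835 = 4.142390.
y - mu = 34 - 30.1 = 3.9.
D = 2(4.142390 - 3.9) = 0.484780, which rounds to 0.4848.

0.4848


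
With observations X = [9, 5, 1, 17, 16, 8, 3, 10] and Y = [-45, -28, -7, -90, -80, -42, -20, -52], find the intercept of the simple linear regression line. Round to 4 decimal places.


The slope is b1 = -4.9527.
Sample means are xbar = 8.6250 and ybar = -45.5000.
Intercept: b0 = -45.5000 - (-4.9527)(8.6250) = -2.7830.

-2.7830


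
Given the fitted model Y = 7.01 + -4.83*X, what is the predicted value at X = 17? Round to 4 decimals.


Plug X = 17 into Y = 7.01 + -4.83*X:
Y = 7.01 + -82.1100 = -75.1000.

-75.1000


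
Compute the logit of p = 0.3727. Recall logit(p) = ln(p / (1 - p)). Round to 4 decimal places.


Compute the odds: 0.3727/0.6273 = 0.5941.
Take the natural log: ln(0.5941) = -0.5207.

-0.5207


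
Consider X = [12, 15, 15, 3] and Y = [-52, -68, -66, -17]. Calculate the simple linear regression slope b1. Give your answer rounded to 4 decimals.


First compute the means: xbar = 11.2500, ybar = -50.7500.
Then S_xx = sum((xi - xbar)^2) = 96.7500.
S_xy = sum((xi - xbar)(yi - ybar)) = -401.2500.
b1 = S_xy / S_xx = -401.2500 / 96.7500 = -4.1473.

-4.1473


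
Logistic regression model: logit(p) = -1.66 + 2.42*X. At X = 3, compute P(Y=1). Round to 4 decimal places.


z = -1.66 + 2.42 * 3 = 5.6000.
Sigmoid: P = 1 / (1 + exp(-5.6000)) = 0.9963.

0.9963


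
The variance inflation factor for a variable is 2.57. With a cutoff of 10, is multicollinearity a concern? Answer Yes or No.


Compare VIF = 2.57 to the threshold of 10.
2.57 < 10, so the answer is No.

No


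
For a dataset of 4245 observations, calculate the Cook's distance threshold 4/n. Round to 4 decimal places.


Cook's distance cutoff = 4/n = 4/4245.
= 0.0009.

0.0009


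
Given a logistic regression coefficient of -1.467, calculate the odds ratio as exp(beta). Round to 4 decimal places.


exp(-1.467) = 0.2306.
So the odds ratio is 0.2306.

0.2306


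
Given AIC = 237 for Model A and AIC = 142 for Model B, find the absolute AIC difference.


Absolute difference = |237 - 142| = 95.
The model with lower AIC (B) is preferred.

95


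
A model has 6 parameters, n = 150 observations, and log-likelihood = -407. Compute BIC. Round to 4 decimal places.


Compute k*ln(n) = 6*ln(150) = 6*5.010635 = 30.063810.
Then -2*loglik = 814.
BIC = 30.063810 + 814 = 844.063810, which rounds to 844.0638.

844.0638


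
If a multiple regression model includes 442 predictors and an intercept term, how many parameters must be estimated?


Each predictor gets one coefficient, plus one intercept.
Total parameters = 442 + 1 = 443.

443


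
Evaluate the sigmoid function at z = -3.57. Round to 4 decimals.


Compute exp(3.5700) = 35.5166.
Sigmoid = 1 / (1 + 35.5166) = 1 / 36.5166 = 0.0274.

0.0274


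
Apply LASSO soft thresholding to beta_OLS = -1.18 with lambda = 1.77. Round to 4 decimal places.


Absolute value: |-1.18| = 1.18.
Compare to lambda = 1.77.
Since |beta| <= lambda, the coefficient is set to 0.

0.0000


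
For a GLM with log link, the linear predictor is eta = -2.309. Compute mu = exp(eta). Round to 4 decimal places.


The inverse log link gives:
mu = exp(-2.309) = 0.0994.

0.0994


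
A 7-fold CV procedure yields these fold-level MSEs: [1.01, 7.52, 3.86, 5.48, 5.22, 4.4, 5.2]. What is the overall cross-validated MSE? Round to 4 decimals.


Sum of fold MSEs = 32.6900.
Average = 32.6900 / 7 = 4.6700.

4.6700


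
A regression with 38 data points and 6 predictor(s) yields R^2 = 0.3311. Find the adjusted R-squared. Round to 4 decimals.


Using the formula:
(1 - 0.3311) = 0.6689.
Multiply by 37/31: 0.6689 * 37 = 24.7493, then 24.7493 / 31 = 0.7984.
Adj R^2 = 1 - 0.7984 = 0.2016.

0.2016


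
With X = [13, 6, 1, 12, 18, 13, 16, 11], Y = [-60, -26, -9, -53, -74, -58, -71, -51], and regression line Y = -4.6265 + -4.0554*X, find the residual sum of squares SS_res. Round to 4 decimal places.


For each point, residual = actual - predicted.
Residuals: [-2.6533, 2.9589, -0.3181, 0.2913, 3.6237, -0.6533, -1.4871, -1.7641].
Sum of squared residuals = 34.8627.

34.8627


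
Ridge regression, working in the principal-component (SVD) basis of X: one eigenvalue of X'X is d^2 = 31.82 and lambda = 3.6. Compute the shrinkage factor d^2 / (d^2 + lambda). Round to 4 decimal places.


Compute the denominator: 31.82 + 3.6 = 35.4200.
Shrinkage factor = 31.82 / 35.4200 = 0.8984.

0.8984


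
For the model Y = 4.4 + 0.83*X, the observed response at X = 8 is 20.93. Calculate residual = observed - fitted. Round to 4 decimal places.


Fitted value at X = 8 is yhat = 4.4 + 0.83*8 = 11.0400.
Residual = 20.93 - 11.0400 = 9.8900.

9.8900


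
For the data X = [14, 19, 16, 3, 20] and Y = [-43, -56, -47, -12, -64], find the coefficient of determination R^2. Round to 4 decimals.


Fit the OLS line: b0 = -2.6307, b1 = -2.9006.
SSres = 18.9719.
SStot = 1577.2000.
R^2 = 1 - 18.9719/1577.2000 = 0.9880.

0.9880


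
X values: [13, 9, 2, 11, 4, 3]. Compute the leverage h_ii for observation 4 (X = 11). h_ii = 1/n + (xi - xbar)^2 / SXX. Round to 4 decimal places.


Mean of X: xbar = 7.0000.
SXX = 106.0000.
For X = 11: h = 1/6 + (11 - 7.0000)^2/106.0000 = 0.3176.

0.3176


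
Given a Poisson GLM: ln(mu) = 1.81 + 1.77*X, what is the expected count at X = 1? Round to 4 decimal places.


Compute eta = 1.81 + 1.77 * 1 = 3.5800.
Apply inverse link: mu = e^3.5800 = 35.8735.

35.8735


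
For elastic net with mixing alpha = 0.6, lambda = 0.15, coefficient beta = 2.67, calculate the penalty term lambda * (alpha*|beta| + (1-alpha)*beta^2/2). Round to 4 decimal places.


alpha * |beta| = 0.6 * 2.67 = 1.6020.
(1-alpha) * beta^2/2 = 0.4 * 7.1289/2 = 1.4258.
Total = 0.15 * (1.6020 + 1.4258) = 0.4542.

0.4542


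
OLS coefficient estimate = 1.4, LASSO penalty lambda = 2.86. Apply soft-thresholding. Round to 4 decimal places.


|beta_OLS| = 1.4.
lambda = 2.86.
Since |beta| <= lambda, the coefficient is set to 0.
Result = 0.0000.

0.0000


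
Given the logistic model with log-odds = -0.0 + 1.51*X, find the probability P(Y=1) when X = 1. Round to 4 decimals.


z = -0.0 + 1.51 * 1 = 1.5100.
Sigmoid: P = 1 / (1 + exp(-1.5100)) = 0.8191.

0.8191


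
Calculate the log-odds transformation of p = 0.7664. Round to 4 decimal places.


Compute the odds: 0.7664/0.2336 = 3.2808.
Take the natural log: ln(3.2808) = 1.1881.

1.1881


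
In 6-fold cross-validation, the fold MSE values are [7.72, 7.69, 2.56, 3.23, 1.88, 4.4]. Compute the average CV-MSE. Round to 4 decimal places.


Sum of fold MSEs = 27.4800.
Average = 27.4800 / 6 = 4.5800.

4.5800


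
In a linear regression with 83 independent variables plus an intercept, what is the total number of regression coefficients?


Each predictor gets one coefficient, plus one intercept.
Total parameters = 83 + 1 = 84.

84


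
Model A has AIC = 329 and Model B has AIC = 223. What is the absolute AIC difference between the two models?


Compute |329 - 223| = 106.
Model B has the smaller AIC.

106


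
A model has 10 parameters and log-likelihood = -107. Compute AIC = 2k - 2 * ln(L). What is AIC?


AIC = 2*10 - 2*(-107).
= 20 + 214 = 234.

234


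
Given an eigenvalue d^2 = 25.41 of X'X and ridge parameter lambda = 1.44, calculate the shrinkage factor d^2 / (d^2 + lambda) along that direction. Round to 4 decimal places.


Denominator = d^2 + lambda = 25.41 + 1.44 = 26.8500.
Shrinkage = 25.41 / 26.8500 = 0.9464.

0.9464


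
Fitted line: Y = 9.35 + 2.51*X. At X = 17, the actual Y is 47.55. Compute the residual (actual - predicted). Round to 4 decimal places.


Compute yhat = 9.35 + (2.51)(17) = 52.0200.
Residual = actual - predicted = 47.55 - 52.0200 = -4.4700.

-4.4700


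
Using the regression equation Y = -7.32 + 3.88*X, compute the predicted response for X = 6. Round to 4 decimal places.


Predicted value:
Y = -7.32 + (3.88)(6) = -7.32 + 23.2800 = 15.9600.

15.9600


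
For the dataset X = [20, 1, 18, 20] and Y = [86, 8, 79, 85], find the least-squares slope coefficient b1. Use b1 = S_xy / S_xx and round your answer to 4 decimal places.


First compute the means: xbar = 14.7500, ybar = 64.5000.
Then S_xx = sum((xi - xbar)^2) = 254.7500.
S_xy = sum((xi - xbar)(yi - ybar)) = 1044.5000.
b1 = S_xy / S_xx = 1044.5000 / 254.7500 = 4.1001.

4.1001


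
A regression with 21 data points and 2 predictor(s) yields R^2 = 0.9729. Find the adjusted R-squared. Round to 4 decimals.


Plug in: Adj R^2 = 1 - (1 - 0.9729) * 20/18.
= 1 - 0.0271 * 20/18
= 1 - 0.5420 / 18
= 1 - 0.0301 = 0.9699.

0.9699


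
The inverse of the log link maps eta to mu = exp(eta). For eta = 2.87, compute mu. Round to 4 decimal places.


The inverse log link gives:
mu = exp(2.87) = 17.6370.

17.6370


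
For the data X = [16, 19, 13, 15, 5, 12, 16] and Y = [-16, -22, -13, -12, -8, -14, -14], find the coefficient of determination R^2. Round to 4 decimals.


After computing the OLS fit (b0=-2.9713, b1=-0.8146):
SSres = 29.6089, SStot = 108.8571.
R^2 = 1 - 29.6089/108.8571 = 0.7280.

0.7280


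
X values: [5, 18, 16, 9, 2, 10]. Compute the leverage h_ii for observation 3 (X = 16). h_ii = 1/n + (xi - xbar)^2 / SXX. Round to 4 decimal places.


Compute xbar = 10.0000 with n = 6 observations.
SXX = 190.0000.
Leverage = 1/6 + (16 - 10.0000)^2/190.0000 = 0.3561.

0.3561


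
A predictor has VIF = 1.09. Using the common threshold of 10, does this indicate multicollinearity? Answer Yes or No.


Compare VIF = 1.09 to the threshold of 10.
1.09 < 10, so the answer is No.

No


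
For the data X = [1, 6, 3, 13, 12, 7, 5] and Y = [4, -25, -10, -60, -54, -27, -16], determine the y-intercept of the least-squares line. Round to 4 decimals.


Compute b1 = -5.2007 from the OLS formula.
With xbar = 6.7143 and ybar = -26.8571, the intercept is:
b0 = -26.8571 - -5.2007 * 6.7143 = 8.0620.

8.0620


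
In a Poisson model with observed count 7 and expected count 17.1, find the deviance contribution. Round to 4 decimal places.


First: ln(7/17.1) = -0.893168.
Then: 7 * -0.893168 = -6.252176.
y - mu = 7 - 17.1 = -10.1.
D = 2(-6.252176 - -10.1) = 7.695648, which rounds to 7.6956.

7.6956


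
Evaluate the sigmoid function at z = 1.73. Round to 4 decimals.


exp(-1.7300) = 0.1773.
1 + exp(-z) = 1.1773.
sigmoid = 1/1.1773 = 0.8494.

0.8494


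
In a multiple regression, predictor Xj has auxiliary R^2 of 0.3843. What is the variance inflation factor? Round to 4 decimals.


VIF = 1 / (1 - 0.3843).
= 1 / 0.6157 = 1.6242.

1.6242


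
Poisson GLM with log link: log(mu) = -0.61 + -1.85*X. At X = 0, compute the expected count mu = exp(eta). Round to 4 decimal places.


Compute eta = -0.61 + -1.85 * 0 = -0.6100.
Apply inverse link: mu = e^-0.6100 = 0.5434.

0.5434


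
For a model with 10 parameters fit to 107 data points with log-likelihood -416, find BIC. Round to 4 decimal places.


k * ln(n) = 10 * ln(107) = 10 * 4.672829 = 46.728290.
-2 * loglik = -2 * (-416) = 832.
BIC = 46.728290 + 832 = 878.728290, which rounds to 878.7283.

878.7283


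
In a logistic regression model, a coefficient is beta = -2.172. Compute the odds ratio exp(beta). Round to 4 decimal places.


The odds ratio is computed as:
OR = e^(-2.172) = 0.1139.

0.1139


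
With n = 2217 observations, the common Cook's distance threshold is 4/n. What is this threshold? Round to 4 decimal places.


Using the rule of thumb:
Threshold = 4 / 2217 = 0.0018.

0.0018


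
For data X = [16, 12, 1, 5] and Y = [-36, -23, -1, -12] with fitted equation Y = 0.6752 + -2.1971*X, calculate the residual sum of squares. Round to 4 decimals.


Compute predicted values, then residuals = yi - yhat_i.
Residuals: [-1.5216, 2.6900, 0.5219, -1.6897].
SSres = sum(residual^2) = 12.6788.

12.6788


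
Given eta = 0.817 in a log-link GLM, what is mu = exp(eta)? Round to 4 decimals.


Apply the inverse link:
mu = e^0.817 = 2.2637.

2.2637


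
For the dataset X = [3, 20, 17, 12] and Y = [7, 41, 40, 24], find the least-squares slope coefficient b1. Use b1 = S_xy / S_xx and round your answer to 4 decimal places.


First compute the means: xbar = 13.0000, ybar = 28.0000.
Then S_xx = sum((xi - xbar)^2) = 166.0000.
S_xy = sum((xi - xbar)(yi - ybar)) = 353.0000.
b1 = S_xy / S_xx = 353.0000 / 166.0000 = 2.1265.

2.1265


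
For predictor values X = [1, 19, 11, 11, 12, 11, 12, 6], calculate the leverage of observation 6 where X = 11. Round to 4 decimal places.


Mean of X: xbar = 10.3750.
SXX = 187.8750.
For X = 11: h = 1/8 + (11 - 10.3750)^2/187.8750 = 0.1271.

0.1271


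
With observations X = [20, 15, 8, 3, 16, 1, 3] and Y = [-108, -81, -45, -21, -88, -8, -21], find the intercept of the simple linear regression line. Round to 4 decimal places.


Compute b1 = -5.1785 from the OLS formula.
With xbar = 9.4286 and ybar = -53.1429, the intercept is:
b0 = -53.1429 - -5.1785 * 9.4286 = -4.3169.

-4.3169


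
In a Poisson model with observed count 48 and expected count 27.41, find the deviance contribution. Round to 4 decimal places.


y/mu = 48/27.41 = 1.751186 (approx.), and ln(48/27.41) = 0.560293.
y * ln(y/mu) = 48 * 0.560293 = 26.894064.
y - mu = 20.59.
D = 2 * (26.894064 - 20.59) = 12.608128, which rounds to 12.6081.

12.6081


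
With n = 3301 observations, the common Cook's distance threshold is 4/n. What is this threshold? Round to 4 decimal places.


Cook's distance cutoff = 4/n = 4/3301.
= 0.0012.

0.0012


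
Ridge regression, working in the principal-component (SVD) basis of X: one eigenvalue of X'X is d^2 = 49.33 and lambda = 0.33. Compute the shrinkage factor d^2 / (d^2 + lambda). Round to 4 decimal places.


d^2 + lambda = 49.33 + 0.33 = 49.6600.
Shrinkage factor = 49.33/49.6600 = 0.9934.

0.9934


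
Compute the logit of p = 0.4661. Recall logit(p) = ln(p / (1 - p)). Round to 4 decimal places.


1 - p = 0.5339.
p/(1-p) = 0.8730.
logit = ln(0.8730) = -0.1358.

-0.1358


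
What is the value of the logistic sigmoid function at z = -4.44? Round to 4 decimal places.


exp(4.4400) = 84.7749.
1 + exp(-z) = 85.7749.
sigmoid = 1/85.7749 = 0.0117.

0.0117


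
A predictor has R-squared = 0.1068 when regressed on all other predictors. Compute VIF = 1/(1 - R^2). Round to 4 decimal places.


Using VIF = 1/(1 - R^2_j):
1 - 0.1068 = 0.8932.
VIF = 1.1196.

1.1196


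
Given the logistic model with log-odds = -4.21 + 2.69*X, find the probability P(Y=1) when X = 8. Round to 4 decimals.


Linear predictor: z = -4.21 + 2.69 * 8 = 17.3100.
P = 1/(1 + exp(-17.3100)) = 1/(1 + 0.0000) = 1.0000.

1.0000


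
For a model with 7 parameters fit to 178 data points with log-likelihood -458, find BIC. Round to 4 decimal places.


k * ln(n) = 7 * ln(178) = 7 * 5.181784 = 36.272488.
-2 * loglik = -2 * (-458) = 916.
BIC = 36.272488 + 916 = 952.272488, which rounds to 952.2725.

952.2725


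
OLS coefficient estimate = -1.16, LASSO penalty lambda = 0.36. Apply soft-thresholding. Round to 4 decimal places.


|beta_OLS| = 1.16.
lambda = 0.36.
Since |beta| > lambda, coefficient = sign(beta)*(|beta| - lambda) = -0.8000.
Result = -0.8000.

-0.8000


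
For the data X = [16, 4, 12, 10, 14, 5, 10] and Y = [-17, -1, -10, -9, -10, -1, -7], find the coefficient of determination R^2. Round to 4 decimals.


The fitted line is Y = 4.5672 + -1.2249*X.
SSres = 13.5159, SStot = 188.8571.
R^2 = 1 - SSres/SStot = 0.9284.

0.9284


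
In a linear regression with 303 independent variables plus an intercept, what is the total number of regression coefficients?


Each predictor gets one coefficient, plus one intercept.
Total parameters = 303 + 1 = 304.

304


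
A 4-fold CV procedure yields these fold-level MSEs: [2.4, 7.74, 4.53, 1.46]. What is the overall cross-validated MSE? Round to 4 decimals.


Sum of fold MSEs = 16.1300.
Average = 16.1300 / 4 = 4.0325.

4.0325


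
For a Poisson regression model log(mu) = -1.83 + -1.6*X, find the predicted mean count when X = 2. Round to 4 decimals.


Linear predictor: eta = -1.83 + (-1.6)(2) = -5.0300.
Expected count: mu = exp(-5.0300) = 0.0065.

0.0065


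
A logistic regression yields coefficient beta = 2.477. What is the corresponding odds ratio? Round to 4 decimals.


Odds ratio = exp(beta) = exp(2.477).
= 11.9055.

11.9055


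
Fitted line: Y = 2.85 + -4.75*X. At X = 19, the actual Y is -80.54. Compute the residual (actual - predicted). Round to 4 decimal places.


Fitted value at X = 19 is yhat = 2.85 + -4.75*19 = -87.4000.
Residual = -80.54 - -87.4000 = 6.8600.

6.8600


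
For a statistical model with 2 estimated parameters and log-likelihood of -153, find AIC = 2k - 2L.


AIC = 2*2 - 2*(-153).
= 4 + 306 = 310.

310


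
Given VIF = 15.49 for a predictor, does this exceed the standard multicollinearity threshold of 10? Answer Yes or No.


The threshold is 10.
VIF = 15.49 is >= 10.
Multicollinearity indication: Yes.

Yes


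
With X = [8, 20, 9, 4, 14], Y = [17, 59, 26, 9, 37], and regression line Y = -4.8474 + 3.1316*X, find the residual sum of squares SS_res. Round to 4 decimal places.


Predicted values from Y = -4.8474 + 3.1316*X.
Residuals: [-3.2054, 1.2154, 2.6630, 1.3210, -1.9950].
SSres = 24.5684.

24.5684


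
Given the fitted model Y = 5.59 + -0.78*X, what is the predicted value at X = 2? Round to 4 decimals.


Predicted value:
Y = 5.59 + (-0.78)(2) = 5.59 + -1.5600 = 4.0300.

4.0300


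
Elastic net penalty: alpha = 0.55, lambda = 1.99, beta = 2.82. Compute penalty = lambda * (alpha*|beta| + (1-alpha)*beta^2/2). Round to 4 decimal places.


alpha * |beta| = 0.55 * 2.82 = 1.5510.
(1-alpha) * beta^2/2 = 0.45 * 7.9524/2 = 1.7893.
Total = 1.99 * (1.5510 + 1.7893) = 6.6472.

6.6472


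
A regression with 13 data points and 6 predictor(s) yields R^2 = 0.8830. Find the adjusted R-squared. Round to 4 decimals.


Adjusted R^2 = 1 - (1 - R^2) * (n-1)/(n-p-1).
(1 - R^2) = 0.1170.
(n-1)/(n-p-1) = 12/6.
(1 - R^2) * (n-1) = 0.1170 * 12 = 1.4040.
Divide by (n-p-1): 1.4040 / 6 = 0.2340.
Adj R^2 = 1 - 0.2340 = 0.7660.

0.7660


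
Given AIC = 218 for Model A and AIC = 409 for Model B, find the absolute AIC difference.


Absolute difference = |218 - 409| = 191.
The model with lower AIC (A) is preferred.

191


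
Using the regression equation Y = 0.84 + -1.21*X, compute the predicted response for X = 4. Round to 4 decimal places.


Predicted value:
Y = 0.84 + (-1.21)(4) = 0.84 + -4.8400 = -4.0000.

-4.0000


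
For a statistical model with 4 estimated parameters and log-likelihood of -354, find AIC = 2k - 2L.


AIC = 2k - 2*loglik = 2(4) - 2(-354).
= 8 + 708 = 716.

716


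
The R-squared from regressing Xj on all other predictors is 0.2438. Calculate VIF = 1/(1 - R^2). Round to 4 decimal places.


VIF = 1 / (1 - 0.2438).
= 1 / 0.7562 = 1.3224.

1.3224


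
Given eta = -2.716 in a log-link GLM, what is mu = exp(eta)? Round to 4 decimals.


mu = exp(eta) = exp(-2.716).
= 0.0661.

0.0661


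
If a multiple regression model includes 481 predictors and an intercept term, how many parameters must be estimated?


Each predictor gets one coefficient, plus one intercept.
Total parameters = 481 + 1 = 482.

482


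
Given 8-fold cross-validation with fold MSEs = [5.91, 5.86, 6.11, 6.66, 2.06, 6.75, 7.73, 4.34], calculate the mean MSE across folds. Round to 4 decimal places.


Add all fold MSEs: 45.4200.
Divide by k = 8: 45.4200/8 = 5.6775.

5.6775


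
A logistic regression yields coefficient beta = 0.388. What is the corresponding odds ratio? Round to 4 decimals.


exp(0.388) = 1.4740.
So the odds ratio is 1.4740.

1.4740


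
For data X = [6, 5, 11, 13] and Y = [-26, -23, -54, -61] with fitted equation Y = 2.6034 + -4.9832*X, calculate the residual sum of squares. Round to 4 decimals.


Predicted values from Y = 2.6034 + -4.9832*X.
Residuals: [1.2958, -0.6874, -1.7882, 1.1782].
SSres = 6.7374.

6.7374


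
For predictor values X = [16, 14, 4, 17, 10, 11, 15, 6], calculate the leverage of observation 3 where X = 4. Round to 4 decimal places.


Compute xbar = 11.6250 with n = 8 observations.
SXX = 157.8750.
Leverage = 1/8 + (4 - 11.6250)^2/157.8750 = 0.4933.

0.4933


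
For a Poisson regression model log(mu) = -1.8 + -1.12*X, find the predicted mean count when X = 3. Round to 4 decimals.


Compute eta = -1.8 + -1.12 * 3 = -5.1600.
Apply inverse link: mu = e^-5.1600 = 0.0057.

0.0057


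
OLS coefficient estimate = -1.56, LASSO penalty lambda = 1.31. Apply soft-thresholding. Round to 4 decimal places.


Absolute value: |-1.56| = 1.56.
Compare to lambda = 1.31.
Since |beta| > lambda, coefficient = sign(beta)*(|beta| - lambda) = -0.2500.

-0.2500


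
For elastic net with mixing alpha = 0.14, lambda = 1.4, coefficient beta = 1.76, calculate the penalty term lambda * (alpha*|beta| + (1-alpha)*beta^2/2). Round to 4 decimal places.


Compute:
L1 = 0.14 * 1.76 = 0.2464.
L2 = 0.86 * 1.76^2 / 2 = 1.3320.
Penalty = 1.4 * (0.2464 + 1.3320) = 2.2097.

2.2097


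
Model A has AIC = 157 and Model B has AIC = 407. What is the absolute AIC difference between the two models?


Absolute difference = |157 - 407| = 250.
The model with lower AIC (A) is preferred.

250


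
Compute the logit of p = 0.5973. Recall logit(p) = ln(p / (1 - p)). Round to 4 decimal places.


Compute the odds: 0.5973/0.4027 = 1.4832.
Take the natural log: ln(1.4832) = 0.3942.

0.3942


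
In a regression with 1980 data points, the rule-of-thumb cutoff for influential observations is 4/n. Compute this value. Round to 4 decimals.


The threshold is 4/n.
4/1980 = 0.0020.

0.0020


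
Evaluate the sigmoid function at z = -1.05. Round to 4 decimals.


exp(1.0500) = 2.8577.
1 + exp(-z) = 3.8577.
sigmoid = 1/3.8577 = 0.2592.

0.2592


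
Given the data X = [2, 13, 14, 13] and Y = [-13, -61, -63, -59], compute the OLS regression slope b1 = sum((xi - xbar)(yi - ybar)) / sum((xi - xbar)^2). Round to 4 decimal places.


First compute the means: xbar = 10.5000, ybar = -49.0000.
Then S_xx = sum((xi - xbar)^2) = 97.0000.
S_xy = sum((xi - xbar)(yi - ybar)) = -410.0000.
b1 = S_xy / S_xx = -410.0000 / 97.0000 = -4.2268.

-4.2268


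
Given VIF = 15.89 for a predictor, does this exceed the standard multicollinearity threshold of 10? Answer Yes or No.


Check: VIF = 15.89 vs threshold = 10.
Since 15.89 >= 10, the answer is Yes.

Yes


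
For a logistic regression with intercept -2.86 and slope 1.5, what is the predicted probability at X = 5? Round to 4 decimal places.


Compute z = -2.86 + (1.5)(5) = 4.6400.
exp(-z) = 0.0097.
P = 1/(1 + 0.0097) = 0.9904.

0.9904


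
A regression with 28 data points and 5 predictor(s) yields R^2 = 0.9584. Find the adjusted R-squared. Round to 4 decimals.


Plug in: Adj R^2 = 1 - (1 - 0.9584) * 27/22.
= 1 - 0.0416 * 27/22
= 1 - 1.1232 / 22
= 1 - 0.0511 = 0.9489.

0.9489


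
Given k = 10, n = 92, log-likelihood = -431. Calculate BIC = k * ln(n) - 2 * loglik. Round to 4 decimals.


k * ln(n) = 10 * ln(92) = 10 * 4.521789 = 45.217890.
-2 * loglik = -2 * (-431) = 862.
BIC = 45.217890 + 862 = 907.217890, which rounds to 907.2179.

907.2179


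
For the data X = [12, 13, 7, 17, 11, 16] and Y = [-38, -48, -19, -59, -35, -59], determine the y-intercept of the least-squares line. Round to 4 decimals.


Compute b1 = -4.2398 from the OLS formula.
With xbar = 12.6667 and ybar = -43.0000, the intercept is:
b0 = -43.0000 - -4.2398 * 12.6667 = 10.7041.

10.7041


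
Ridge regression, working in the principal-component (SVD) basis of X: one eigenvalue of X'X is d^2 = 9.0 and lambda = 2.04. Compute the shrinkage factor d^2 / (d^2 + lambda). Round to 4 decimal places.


Compute the denominator: 9.0 + 2.04 = 11.0400.
Shrinkage factor = 9.0 / 11.0400 = 0.8152.

0.8152


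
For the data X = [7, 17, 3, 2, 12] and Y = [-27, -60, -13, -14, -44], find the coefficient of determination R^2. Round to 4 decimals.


After computing the OLS fit (b0=-5.3476, b1=-3.2015):
SSres = 9.5516, SStot = 1637.2000.
R^2 = 1 - 9.5516/1637.2000 = 0.9942.

0.9942


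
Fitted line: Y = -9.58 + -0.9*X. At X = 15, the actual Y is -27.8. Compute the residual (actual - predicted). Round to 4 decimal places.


Predicted = -9.58 + -0.9 * 15 = -23.0800.
Residual = -27.8 - -23.0800 = -4.7200.

-4.7200


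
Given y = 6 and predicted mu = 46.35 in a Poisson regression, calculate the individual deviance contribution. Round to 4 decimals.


First: ln(6/46.35) = -2.044462.
Then: 6 * -2.044462 = -12.266772.
y - mu = 6 - 46.35 = -40.35.
D = 2(-12.266772 - -40.35) = 56.166456, which rounds to 56.1665.

56.1665


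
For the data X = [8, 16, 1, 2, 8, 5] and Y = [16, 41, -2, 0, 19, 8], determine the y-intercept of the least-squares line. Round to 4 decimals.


Compute b1 = 2.9005 from the OLS formula.
With xbar = 6.6667 and ybar = 13.6667, the intercept is:
b0 = 13.6667 - 2.9005 * 6.6667 = -5.6697.

-5.6697


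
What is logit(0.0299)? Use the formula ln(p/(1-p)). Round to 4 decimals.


The odds are p/(1-p) = 0.0299 / 0.9701 = 0.0308.
logit(p) = ln(0.0308) = -3.4795.

-3.4795


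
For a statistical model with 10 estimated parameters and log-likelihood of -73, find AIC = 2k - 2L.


AIC = 2k - 2*loglik = 2(10) - 2(-73).
= 20 + 146 = 166.

166


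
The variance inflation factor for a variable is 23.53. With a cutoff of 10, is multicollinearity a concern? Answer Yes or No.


Check: VIF = 23.53 vs threshold = 10.
Since 23.53 >= 10, the answer is Yes.

Yes


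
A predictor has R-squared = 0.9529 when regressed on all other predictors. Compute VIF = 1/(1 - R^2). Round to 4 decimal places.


Denominator: 1 - 0.9529 = 0.0471.
VIF = 1 / 0.0471 = 21.2314.

21.2314


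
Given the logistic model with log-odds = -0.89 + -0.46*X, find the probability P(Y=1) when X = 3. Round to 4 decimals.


Linear predictor: z = -0.89 + -0.46 * 3 = -2.2700.
P = 1/(1 + exp(2.2700)) = 1/(1 + 9.6794) = 0.0936.

0.0936


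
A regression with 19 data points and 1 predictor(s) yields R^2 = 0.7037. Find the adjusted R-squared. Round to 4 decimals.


Using the formula:
(1 - 0.7037) = 0.2963.
Multiply by 18/17: 0.2963 * 18 = 5.3334, then 5.3334 / 17 = 0.3137.
Adj R^2 = 1 - 0.3137 = 0.6863.

0.6863


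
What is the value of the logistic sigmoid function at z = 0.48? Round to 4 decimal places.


Compute exp(-0.4800) = 0.6188.
Sigmoid = 1 / (1 + 0.6188) = 1 / 1.6188 = 0.6177.

0.6177


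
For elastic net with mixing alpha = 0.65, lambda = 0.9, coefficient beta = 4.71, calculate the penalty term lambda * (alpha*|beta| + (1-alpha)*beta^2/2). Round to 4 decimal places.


L1 component = 0.65 * |4.71| = 3.0615.
L2 component = 0.35 * 4.71^2 / 2 = 3.8822.
Penalty = 0.9 * (3.0615 + 3.8822) = 0.9 * 6.9437 = 6.2493.

6.2493


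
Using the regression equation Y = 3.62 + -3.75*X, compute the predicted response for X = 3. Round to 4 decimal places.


Plug X = 3 into Y = 3.62 + -3.75*X:
Y = 3.62 + -11.2500 = -7.6300.

-7.6300


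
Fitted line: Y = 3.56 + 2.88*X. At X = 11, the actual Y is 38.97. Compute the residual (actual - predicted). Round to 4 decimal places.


Predicted = 3.56 + 2.88 * 11 = 35.2400.
Residual = 38.97 - 35.2400 = 3.7300.

3.7300


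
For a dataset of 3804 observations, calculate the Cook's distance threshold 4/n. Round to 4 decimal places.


Using the rule of thumb:
Threshold = 4 / 3804 = 0.0011.

0.0011


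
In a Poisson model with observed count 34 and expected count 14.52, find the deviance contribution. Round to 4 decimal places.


First: ln(34/14.52) = 0.850834.
Then: 34 * 0.850834 = 28.928356.
y - mu = 34 - 14.52 = 19.48.
D = 2(28.928356 - 19.48) = 18.896712, which rounds to 18.8967.

18.8967


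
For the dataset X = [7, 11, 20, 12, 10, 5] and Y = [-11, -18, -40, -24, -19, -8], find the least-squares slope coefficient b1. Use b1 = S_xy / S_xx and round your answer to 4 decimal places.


The sample means are xbar = 10.8333 and ybar = -20.0000.
Compute S_xx = 134.8333 and S_xy = -293.0000.
Slope b1 = S_xy / S_xx = -293.0000 / 134.8333 = -2.1731.

-2.1731


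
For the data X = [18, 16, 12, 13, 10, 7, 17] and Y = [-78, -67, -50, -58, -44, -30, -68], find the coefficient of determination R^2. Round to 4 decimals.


The fitted line is Y = -2.3907 + -4.0674*X.
SSres = 28.9955, SStot = 1607.7143.
R^2 = 1 - SSres/SStot = 0.9820.

0.9820
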